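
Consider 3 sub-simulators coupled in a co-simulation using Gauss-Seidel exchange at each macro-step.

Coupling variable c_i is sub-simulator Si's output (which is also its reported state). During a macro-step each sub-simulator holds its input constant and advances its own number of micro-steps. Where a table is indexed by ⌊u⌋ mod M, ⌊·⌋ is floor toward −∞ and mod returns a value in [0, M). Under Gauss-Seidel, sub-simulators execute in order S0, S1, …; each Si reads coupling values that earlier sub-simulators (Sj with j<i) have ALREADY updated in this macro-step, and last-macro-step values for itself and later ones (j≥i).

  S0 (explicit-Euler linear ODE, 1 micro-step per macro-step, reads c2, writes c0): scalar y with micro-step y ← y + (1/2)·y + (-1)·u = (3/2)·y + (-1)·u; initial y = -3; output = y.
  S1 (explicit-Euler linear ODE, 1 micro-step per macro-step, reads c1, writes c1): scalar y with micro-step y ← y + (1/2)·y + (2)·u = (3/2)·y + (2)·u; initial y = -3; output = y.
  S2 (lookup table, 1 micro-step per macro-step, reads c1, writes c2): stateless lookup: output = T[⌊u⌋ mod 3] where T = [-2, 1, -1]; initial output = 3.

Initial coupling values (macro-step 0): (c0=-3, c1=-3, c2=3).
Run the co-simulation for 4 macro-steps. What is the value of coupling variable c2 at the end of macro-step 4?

c2 at macro-step 4 = -1

macro 1: S0 reads c2=3 → after 1×micro: -15/2; S1 reads c1=-3 → after 1×micro: -21/2; S2 reads c1=-21/2 → after 1×micro: 1 ⇒ (c0=-15/2, c1=-21/2, c2=1)
macro 2: S0 reads c2=1 → after 1×micro: -49/4; S1 reads c1=-21/2 → after 1×micro: -147/4; S2 reads c1=-147/4 → after 1×micro: -1 ⇒ (c0=-49/4, c1=-147/4, c2=-1)
macro 3: S0 reads c2=-1 → after 1×micro: -139/8; S1 reads c1=-147/4 → after 1×micro: -1029/8; S2 reads c1=-1029/8 → after 1×micro: -2 ⇒ (c0=-139/8, c1=-1029/8, c2=-2)
macro 4: S0 reads c2=-2 → after 1×micro: -385/16; S1 reads c1=-1029/8 → after 1×micro: -7203/16; S2 reads c1=-7203/16 → after 1×micro: -1 ⇒ (c0=-385/16, c1=-7203/16, c2=-1)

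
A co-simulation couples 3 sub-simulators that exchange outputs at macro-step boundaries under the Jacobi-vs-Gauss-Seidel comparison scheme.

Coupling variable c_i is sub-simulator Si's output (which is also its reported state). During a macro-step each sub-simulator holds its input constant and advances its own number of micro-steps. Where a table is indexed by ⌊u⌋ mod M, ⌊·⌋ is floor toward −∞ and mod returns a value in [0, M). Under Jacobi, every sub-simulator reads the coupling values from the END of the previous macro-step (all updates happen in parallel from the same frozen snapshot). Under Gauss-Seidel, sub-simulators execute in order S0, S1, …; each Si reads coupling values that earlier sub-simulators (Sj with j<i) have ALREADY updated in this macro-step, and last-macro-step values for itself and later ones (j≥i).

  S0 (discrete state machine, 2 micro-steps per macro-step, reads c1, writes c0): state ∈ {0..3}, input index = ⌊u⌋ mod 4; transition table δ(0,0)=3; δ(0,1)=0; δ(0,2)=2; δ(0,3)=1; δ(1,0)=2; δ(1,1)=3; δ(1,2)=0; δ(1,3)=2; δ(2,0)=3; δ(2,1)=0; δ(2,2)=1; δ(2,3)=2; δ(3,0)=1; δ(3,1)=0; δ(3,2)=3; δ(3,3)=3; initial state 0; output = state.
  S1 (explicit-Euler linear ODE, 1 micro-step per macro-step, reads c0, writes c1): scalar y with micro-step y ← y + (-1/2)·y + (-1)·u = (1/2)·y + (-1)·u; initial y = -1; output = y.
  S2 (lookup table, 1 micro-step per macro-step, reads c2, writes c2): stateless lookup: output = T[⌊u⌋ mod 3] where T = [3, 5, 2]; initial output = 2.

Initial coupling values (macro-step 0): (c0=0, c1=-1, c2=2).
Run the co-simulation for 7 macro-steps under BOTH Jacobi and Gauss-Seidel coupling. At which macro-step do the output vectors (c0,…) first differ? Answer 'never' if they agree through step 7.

first divergence at macro-step: 1

[Jacobi] macro 1: S0 reads c1=-1 → after 2×micro: 2; S1 reads c0=0 → after 1×micro: -1/2; S2 reads c2=2 → after 1×micro: 2 ⇒ (c0=2, c1=-1/2, c2=2)
[Jacobi] macro 2: S0 reads c1=-1/2 → after 2×micro: 2; S1 reads c0=2 → after 1×micro: -9/4; S2 reads c2=2 → after 1×micro: 2 ⇒ (c0=2, c1=-9/4, c2=2)
[Jacobi] macro 3: S0 reads c1=-9/4 → after 2×micro: 0; S1 reads c0=2 → after 1×micro: -25/8; S2 reads c2=2 → after 1×micro: 2 ⇒ (c0=0, c1=-25/8, c2=2)
[Jacobi] macro 4: S0 reads c1=-25/8 → after 2×micro: 1; S1 reads c0=0 → after 1×micro: -25/16; S2 reads c2=2 → after 1×micro: 2 ⇒ (c0=1, c1=-25/16, c2=2)
[Jacobi] macro 5: S0 reads c1=-25/16 → after 2×micro: 2; S1 reads c0=1 → after 1×micro: -57/32; S2 reads c2=2 → after 1×micro: 2 ⇒ (c0=2, c1=-57/32, c2=2)
[Jacobi] macro 6: S0 reads c1=-57/32 → after 2×micro: 0; S1 reads c0=2 → after 1×micro: -185/64; S2 reads c2=2 → after 1×micro: 2 ⇒ (c0=0, c1=-185/64, c2=2)
[Jacobi] macro 7: S0 reads c1=-185/64 → after 2×micro: 0; S1 reads c0=0 → after 1×micro: -185/128; S2 reads c2=2 → after 1×micro: 2 ⇒ (c0=0, c1=-185/128, c2=2)
[Gauss-Seidel] macro 1: S0 reads c1=-1 → after 2×micro: 2; S1 reads c0=2 → after 1×micro: -5/2; S2 reads c2=2 → after 1×micro: 2 ⇒ (c0=2, c1=-5/2, c2=2)
[Gauss-Seidel] macro 2: S0 reads c1=-5/2 → after 2×micro: 0; S1 reads c0=0 → after 1×micro: -5/4; S2 reads c2=2 → after 1×micro: 2 ⇒ (c0=0, c1=-5/4, c2=2)
[Gauss-Seidel] macro 3: S0 reads c1=-5/4 → after 2×micro: 1; S1 reads c0=1 → after 1×micro: -13/8; S2 reads c2=2 → after 1×micro: 2 ⇒ (c0=1, c1=-13/8, c2=2)
[Gauss-Seidel] macro 4: S0 reads c1=-13/8 → after 2×micro: 2; S1 reads c0=2 → after 1×micro: -45/16; S2 reads c2=2 → after 1×micro: 2 ⇒ (c0=2, c1=-45/16, c2=2)
[Gauss-Seidel] macro 5: S0 reads c1=-45/16 → after 2×micro: 0; S1 reads c0=0 → after 1×micro: -45/32; S2 reads c2=2 → after 1×micro: 2 ⇒ (c0=0, c1=-45/32, c2=2)
[Gauss-Seidel] macro 6: S0 reads c1=-45/32 → after 2×micro: 1; S1 reads c0=1 → after 1×micro: -109/64; S2 reads c2=2 → after 1×micro: 2 ⇒ (c0=1, c1=-109/64, c2=2)
[Gauss-Seidel] macro 7: S0 reads c1=-109/64 → after 2×micro: 2; S1 reads c0=2 → after 1×micro: -365/128; S2 reads c2=2 → after 1×micro: 2 ⇒ (c0=2, c1=-365/128, c2=2)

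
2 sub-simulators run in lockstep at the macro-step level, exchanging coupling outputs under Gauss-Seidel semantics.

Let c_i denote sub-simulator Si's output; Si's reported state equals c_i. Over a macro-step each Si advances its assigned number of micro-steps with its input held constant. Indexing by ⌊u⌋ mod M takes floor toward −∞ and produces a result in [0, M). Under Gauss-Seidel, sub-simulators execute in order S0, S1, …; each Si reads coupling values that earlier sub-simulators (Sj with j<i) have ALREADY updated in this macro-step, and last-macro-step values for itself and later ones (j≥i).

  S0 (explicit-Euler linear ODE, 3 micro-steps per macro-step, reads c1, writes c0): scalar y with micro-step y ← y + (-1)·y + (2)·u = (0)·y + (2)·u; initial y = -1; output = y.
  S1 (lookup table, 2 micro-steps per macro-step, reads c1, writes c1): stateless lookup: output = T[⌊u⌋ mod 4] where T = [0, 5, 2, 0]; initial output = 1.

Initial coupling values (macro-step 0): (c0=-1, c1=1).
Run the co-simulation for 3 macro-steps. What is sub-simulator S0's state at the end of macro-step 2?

S0 state at macro-step 2 = 10

macro 1: S0 reads c1=1 → after 3×micro: 2; S1 reads c1=1 → after 2×micro: 5 ⇒ (c0=2, c1=5)
macro 2: S0 reads c1=5 → after 3×micro: 10; S1 reads c1=5 → after 2×micro: 5 ⇒ (c0=10, c1=5)
macro 3: S0 reads c1=5 → after 3×micro: 10; S1 reads c1=5 → after 2×micro: 5 ⇒ (c0=10, c1=5)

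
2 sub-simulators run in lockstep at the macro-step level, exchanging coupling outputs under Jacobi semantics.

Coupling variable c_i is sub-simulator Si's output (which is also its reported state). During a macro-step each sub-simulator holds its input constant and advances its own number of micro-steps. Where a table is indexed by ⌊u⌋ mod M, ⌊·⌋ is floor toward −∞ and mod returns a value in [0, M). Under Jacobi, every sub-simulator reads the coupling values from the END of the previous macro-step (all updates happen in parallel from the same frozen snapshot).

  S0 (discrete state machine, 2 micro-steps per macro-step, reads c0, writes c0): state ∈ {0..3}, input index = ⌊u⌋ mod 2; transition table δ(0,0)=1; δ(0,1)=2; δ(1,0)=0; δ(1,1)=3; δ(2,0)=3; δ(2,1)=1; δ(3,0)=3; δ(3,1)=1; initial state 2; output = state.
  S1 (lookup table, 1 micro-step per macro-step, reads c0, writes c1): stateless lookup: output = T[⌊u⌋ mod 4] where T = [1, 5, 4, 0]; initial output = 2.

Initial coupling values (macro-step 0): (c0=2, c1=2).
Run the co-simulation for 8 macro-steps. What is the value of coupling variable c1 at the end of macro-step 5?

c1 at macro-step 5 = 0

macro 1: S0 reads c0=2 → after 2×micro: 3; S1 reads c0=2 → after 1×micro: 4 ⇒ (c0=3, c1=4)
macro 2: S0 reads c0=3 → after 2×micro: 3; S1 reads c0=3 → after 1×micro: 0 ⇒ (c0=3, c1=0)
macro 3: S0 reads c0=3 → after 2×micro: 3; S1 reads c0=3 → after 1×micro: 0 ⇒ (c0=3, c1=0)
macro 4: S0 reads c0=3 → after 2×micro: 3; S1 reads c0=3 → after 1×micro: 0 ⇒ (c0=3, c1=0)
macro 5: S0 reads c0=3 → after 2×micro: 3; S1 reads c0=3 → after 1×micro: 0 ⇒ (c0=3, c1=0)
macro 6: S0 reads c0=3 → after 2×micro: 3; S1 reads c0=3 → after 1×micro: 0 ⇒ (c0=3, c1=0)
macro 7: S0 reads c0=3 → after 2×micro: 3; S1 reads c0=3 → after 1×micro: 0 ⇒ (c0=3, c1=0)
macro 8: S0 reads c0=3 → after 2×micro: 3; S1 reads c0=3 → after 1×micro: 0 ⇒ (c0=3, c1=0)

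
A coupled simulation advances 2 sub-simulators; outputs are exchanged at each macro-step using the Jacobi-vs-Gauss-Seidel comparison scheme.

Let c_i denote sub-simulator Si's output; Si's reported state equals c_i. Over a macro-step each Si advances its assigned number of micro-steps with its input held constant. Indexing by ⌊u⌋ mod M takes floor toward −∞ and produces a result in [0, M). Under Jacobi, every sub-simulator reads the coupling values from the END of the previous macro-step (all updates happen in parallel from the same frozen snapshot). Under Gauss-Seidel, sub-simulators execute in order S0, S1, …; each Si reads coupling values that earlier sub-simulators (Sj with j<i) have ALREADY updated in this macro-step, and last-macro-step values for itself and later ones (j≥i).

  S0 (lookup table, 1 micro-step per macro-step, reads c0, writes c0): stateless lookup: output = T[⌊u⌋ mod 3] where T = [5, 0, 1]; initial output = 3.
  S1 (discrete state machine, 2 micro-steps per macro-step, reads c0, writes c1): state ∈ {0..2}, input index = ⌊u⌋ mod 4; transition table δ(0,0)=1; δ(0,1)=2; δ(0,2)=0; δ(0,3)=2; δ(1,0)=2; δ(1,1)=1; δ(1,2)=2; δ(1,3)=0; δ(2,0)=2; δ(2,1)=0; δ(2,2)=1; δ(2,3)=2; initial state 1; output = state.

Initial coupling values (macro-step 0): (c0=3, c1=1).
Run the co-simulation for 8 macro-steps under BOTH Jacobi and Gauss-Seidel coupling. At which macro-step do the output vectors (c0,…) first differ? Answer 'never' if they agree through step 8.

first divergence at macro-step: 1

[Jacobi] macro 1: S0 reads c0=3 → after 1×micro: 5; S1 reads c0=3 → after 2×micro: 2 ⇒ (c0=5, c1=2)
[Jacobi] macro 2: S0 reads c0=5 → after 1×micro: 1; S1 reads c0=5 → after 2×micro: 2 ⇒ (c0=1, c1=2)
[Jacobi] macro 3: S0 reads c0=1 → after 1×micro: 0; S1 reads c0=1 → after 2×micro: 2 ⇒ (c0=0, c1=2)
[Jacobi] macro 4: S0 reads c0=0 → after 1×micro: 5; S1 reads c0=0 → after 2×micro: 2 ⇒ (c0=5, c1=2)
[Jacobi] macro 5: S0 reads c0=5 → after 1×micro: 1; S1 reads c0=5 → after 2×micro: 2 ⇒ (c0=1, c1=2)
[Jacobi] macro 6: S0 reads c0=1 → after 1×micro: 0; S1 reads c0=1 → after 2×micro: 2 ⇒ (c0=0, c1=2)
[Jacobi] macro 7: S0 reads c0=0 → after 1×micro: 5; S1 reads c0=0 → after 2×micro: 2 ⇒ (c0=5, c1=2)
[Jacobi] macro 8: S0 reads c0=5 → after 1×micro: 1; S1 reads c0=5 → after 2×micro: 2 ⇒ (c0=1, c1=2)
[Gauss-Seidel] macro 1: S0 reads c0=3 → after 1×micro: 5; S1 reads c0=5 → after 2×micro: 1 ⇒ (c0=5, c1=1)
[Gauss-Seidel] macro 2: S0 reads c0=5 → after 1×micro: 1; S1 reads c0=1 → after 2×micro: 1 ⇒ (c0=1, c1=1)
[Gauss-Seidel] macro 3: S0 reads c0=1 → after 1×micro: 0; S1 reads c0=0 → after 2×micro: 2 ⇒ (c0=0, c1=2)
[Gauss-Seidel] macro 4: S0 reads c0=0 → after 1×micro: 5; S1 reads c0=5 → after 2×micro: 2 ⇒ (c0=5, c1=2)
[Gauss-Seidel] macro 5: S0 reads c0=5 → after 1×micro: 1; S1 reads c0=1 → after 2×micro: 2 ⇒ (c0=1, c1=2)
[Gauss-Seidel] macro 6: S0 reads c0=1 → after 1×micro: 0; S1 reads c0=0 → after 2×micro: 2 ⇒ (c0=0, c1=2)
[Gauss-Seidel] macro 7: S0 reads c0=0 → after 1×micro: 5; S1 reads c0=5 → after 2×micro: 2 ⇒ (c0=5, c1=2)
[Gauss-Seidel] macro 8: S0 reads c0=5 → after 1×micro: 1; S1 reads c0=1 → after 2×micro: 2 ⇒ (c0=1, c1=2)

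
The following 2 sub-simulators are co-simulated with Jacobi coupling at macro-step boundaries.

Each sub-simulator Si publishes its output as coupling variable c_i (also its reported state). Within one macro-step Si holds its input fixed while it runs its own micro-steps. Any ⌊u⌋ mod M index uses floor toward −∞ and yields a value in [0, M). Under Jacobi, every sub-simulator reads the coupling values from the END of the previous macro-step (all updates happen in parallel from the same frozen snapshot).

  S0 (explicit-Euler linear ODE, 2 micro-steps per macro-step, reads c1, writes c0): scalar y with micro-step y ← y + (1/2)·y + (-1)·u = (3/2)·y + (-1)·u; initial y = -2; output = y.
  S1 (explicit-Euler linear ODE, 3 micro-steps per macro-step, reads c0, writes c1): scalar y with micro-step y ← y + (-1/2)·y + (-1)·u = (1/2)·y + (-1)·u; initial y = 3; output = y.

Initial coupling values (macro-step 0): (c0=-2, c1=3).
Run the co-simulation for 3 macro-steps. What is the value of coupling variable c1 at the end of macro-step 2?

c1 at macro-step 2 = 1375/64

macro 1: S0 reads c1=3 → after 2×micro: -12; S1 reads c0=-2 → after 3×micro: 31/8 ⇒ (c0=-12, c1=31/8)
macro 2: S0 reads c1=31/8 → after 2×micro: -587/16; S1 reads c0=-12 → after 3×micro: 1375/64 ⇒ (c0=-587/16, c1=1375/64)
macro 3: S0 reads c1=1375/64 → after 2×micro: -17441/128; S1 reads c0=-587/16 → after 3×micro: 34247/512 ⇒ (c0=-17441/128, c1=34247/512)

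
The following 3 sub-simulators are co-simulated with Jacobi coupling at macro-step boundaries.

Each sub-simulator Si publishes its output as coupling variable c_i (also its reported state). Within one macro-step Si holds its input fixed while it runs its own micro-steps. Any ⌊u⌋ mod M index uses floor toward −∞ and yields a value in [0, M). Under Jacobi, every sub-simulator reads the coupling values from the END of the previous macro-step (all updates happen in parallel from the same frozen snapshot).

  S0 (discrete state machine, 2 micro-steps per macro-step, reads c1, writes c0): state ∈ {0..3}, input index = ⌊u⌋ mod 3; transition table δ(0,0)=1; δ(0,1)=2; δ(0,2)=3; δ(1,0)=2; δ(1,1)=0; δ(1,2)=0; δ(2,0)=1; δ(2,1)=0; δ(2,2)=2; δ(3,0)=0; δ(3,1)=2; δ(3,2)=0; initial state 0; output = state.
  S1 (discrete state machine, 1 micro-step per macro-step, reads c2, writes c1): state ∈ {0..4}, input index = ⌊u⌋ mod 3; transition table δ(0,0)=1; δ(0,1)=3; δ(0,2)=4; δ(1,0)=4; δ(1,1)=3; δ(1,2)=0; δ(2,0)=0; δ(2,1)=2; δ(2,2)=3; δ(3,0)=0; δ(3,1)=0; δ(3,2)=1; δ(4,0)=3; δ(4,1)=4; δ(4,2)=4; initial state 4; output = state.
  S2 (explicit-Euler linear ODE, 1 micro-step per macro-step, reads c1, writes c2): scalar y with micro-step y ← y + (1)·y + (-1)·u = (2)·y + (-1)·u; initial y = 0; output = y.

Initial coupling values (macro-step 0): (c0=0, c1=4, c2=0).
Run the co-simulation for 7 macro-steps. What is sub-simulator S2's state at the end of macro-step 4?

macro 1: S0 reads c1=4 → after 2×micro: 0; S1 reads c2=0 → after 1×micro: 3; S2 reads c1=4 → after 1×micro: -4 ⇒ (c0=0, c1=3, c2=-4)
macro 2: S0 reads c1=3 → after 2×micro: 2; S1 reads c2=-4 → after 1×micro: 1; S2 reads c1=3 → after 1×micro: -11 ⇒ (c0=2, c1=1, c2=-11)
macro 3: S0 reads c1=1 → after 2×micro: 2; S1 reads c2=-11 → after 1×micro: 3; S2 reads c1=1 → after 1×micro: -23 ⇒ (c0=2, c1=3, c2=-23)
macro 4: S0 reads c1=3 → after 2×micro: 2; S1 reads c2=-23 → after 1×micro: 0; S2 reads c1=3 → after 1×micro: -49 ⇒ (c0=2, c1=0, c2=-49)
macro 5: S0 reads c1=0 → after 2×micro: 2; S1 reads c2=-49 → after 1×micro: 4; S2 reads c1=0 → after 1×micro: -98 ⇒ (c0=2, c1=4, c2=-98)
macro 6: S0 reads c1=4 → after 2×micro: 2; S1 reads c2=-98 → after 1×micro: 4; S2 reads c1=4 → after 1×micro: -200 ⇒ (c0=2, c1=4, c2=-200)
macro 7: S0 reads c1=4 → after 2×micro: 2; S1 reads c2=-200 → after 1×micro: 4; S2 reads c1=4 → after 1×micro: -404 ⇒ (c0=2, c1=4, c2=-404)

S2 state at macro-step 4 = -49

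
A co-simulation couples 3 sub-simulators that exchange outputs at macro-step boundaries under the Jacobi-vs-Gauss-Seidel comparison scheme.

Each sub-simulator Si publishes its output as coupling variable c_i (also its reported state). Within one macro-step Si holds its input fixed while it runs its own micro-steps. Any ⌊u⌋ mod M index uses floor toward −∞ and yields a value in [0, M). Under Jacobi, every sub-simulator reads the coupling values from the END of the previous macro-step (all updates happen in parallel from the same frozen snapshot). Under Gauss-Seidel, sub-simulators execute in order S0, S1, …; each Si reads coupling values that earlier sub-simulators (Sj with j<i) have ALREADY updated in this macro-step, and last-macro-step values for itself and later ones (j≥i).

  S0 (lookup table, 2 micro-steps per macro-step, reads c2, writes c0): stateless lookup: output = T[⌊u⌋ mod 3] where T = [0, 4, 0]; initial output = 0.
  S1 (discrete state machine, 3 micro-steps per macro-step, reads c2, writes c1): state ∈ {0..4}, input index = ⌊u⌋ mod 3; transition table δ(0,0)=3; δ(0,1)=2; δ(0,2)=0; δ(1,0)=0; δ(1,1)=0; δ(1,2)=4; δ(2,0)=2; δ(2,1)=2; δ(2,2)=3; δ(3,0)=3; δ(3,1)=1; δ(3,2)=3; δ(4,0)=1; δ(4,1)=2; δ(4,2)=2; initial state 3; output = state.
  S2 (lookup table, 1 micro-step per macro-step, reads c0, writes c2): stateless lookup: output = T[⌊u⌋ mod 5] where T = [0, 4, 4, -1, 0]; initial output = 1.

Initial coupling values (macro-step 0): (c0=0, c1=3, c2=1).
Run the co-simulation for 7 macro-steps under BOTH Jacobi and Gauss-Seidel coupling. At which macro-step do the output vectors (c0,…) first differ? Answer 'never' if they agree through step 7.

[Jacobi] macro 1: S0 reads c2=1 → after 2×micro: 4; S1 reads c2=1 → after 3×micro: 2; S2 reads c0=0 → after 1×micro: 0 ⇒ (c0=4, c1=2, c2=0)
[Jacobi] macro 2: S0 reads c2=0 → after 2×micro: 0; S1 reads c2=0 → after 3×micro: 2; S2 reads c0=4 → after 1×micro: 0 ⇒ (c0=0, c1=2, c2=0)
[Jacobi] macro 3: S0 reads c2=0 → after 2×micro: 0; S1 reads c2=0 → after 3×micro: 2; S2 reads c0=0 → after 1×micro: 0 ⇒ (c0=0, c1=2, c2=0)
[Jacobi] macro 4: S0 reads c2=0 → after 2×micro: 0; S1 reads c2=0 → after 3×micro: 2; S2 reads c0=0 → after 1×micro: 0 ⇒ (c0=0, c1=2, c2=0)
[Jacobi] macro 5: S0 reads c2=0 → after 2×micro: 0; S1 reads c2=0 → after 3×micro: 2; S2 reads c0=0 → after 1×micro: 0 ⇒ (c0=0, c1=2, c2=0)
[Jacobi] macro 6: S0 reads c2=0 → after 2×micro: 0; S1 reads c2=0 → after 3×micro: 2; S2 reads c0=0 → after 1×micro: 0 ⇒ (c0=0, c1=2, c2=0)
[Jacobi] macro 7: S0 reads c2=0 → after 2×micro: 0; S1 reads c2=0 → after 3×micro: 2; S2 reads c0=0 → after 1×micro: 0 ⇒ (c0=0, c1=2, c2=0)
[Gauss-Seidel] macro 1: S0 reads c2=1 → after 2×micro: 4; S1 reads c2=1 → after 3×micro: 2; S2 reads c0=4 → after 1×micro: 0 ⇒ (c0=4, c1=2, c2=0)
[Gauss-Seidel] macro 2: S0 reads c2=0 → after 2×micro: 0; S1 reads c2=0 → after 3×micro: 2; S2 reads c0=0 → after 1×micro: 0 ⇒ (c0=0, c1=2, c2=0)
[Gauss-Seidel] macro 3: S0 reads c2=0 → after 2×micro: 0; S1 reads c2=0 → after 3×micro: 2; S2 reads c0=0 → after 1×micro: 0 ⇒ (c0=0, c1=2, c2=0)
[Gauss-Seidel] macro 4: S0 reads c2=0 → after 2×micro: 0; S1 reads c2=0 → after 3×micro: 2; S2 reads c0=0 → after 1×micro: 0 ⇒ (c0=0, c1=2, c2=0)
[Gauss-Seidel] macro 5: S0 reads c2=0 → after 2×micro: 0; S1 reads c2=0 → after 3×micro: 2; S2 reads c0=0 → after 1×micro: 0 ⇒ (c0=0, c1=2, c2=0)
[Gauss-Seidel] macro 6: S0 reads c2=0 → after 2×micro: 0; S1 reads c2=0 → after 3×micro: 2; S2 reads c0=0 → after 1×micro: 0 ⇒ (c0=0, c1=2, c2=0)
[Gauss-Seidel] macro 7: S0 reads c2=0 → after 2×micro: 0; S1 reads c2=0 → after 3×micro: 2; S2 reads c0=0 → after 1×micro: 0 ⇒ (c0=0, c1=2, c2=0)

first divergence at macro-step: never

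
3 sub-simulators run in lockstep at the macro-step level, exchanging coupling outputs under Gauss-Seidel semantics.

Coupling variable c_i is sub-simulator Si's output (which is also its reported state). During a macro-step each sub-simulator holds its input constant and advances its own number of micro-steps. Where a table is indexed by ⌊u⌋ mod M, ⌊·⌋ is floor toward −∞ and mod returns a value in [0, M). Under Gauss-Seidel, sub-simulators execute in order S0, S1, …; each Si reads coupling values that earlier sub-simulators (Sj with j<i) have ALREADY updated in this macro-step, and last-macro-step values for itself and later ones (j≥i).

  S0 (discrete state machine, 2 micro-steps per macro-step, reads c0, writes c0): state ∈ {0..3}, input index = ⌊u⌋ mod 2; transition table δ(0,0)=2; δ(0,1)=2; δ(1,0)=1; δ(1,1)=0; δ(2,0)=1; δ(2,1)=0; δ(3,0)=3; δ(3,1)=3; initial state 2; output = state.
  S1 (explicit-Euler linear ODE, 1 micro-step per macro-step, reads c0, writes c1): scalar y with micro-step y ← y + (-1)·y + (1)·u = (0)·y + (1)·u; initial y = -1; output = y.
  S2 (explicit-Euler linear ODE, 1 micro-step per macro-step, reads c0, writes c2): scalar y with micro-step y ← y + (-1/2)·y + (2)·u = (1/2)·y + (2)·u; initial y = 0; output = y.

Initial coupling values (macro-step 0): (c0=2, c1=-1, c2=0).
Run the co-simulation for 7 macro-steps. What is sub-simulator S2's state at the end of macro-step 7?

S2 state at macro-step 7 = 169/32

macro 1: S0 reads c0=2 → after 2×micro: 1; S1 reads c0=1 → after 1×micro: 1; S2 reads c0=1 → after 1×micro: 2 ⇒ (c0=1, c1=1, c2=2)
macro 2: S0 reads c0=1 → after 2×micro: 2; S1 reads c0=2 → after 1×micro: 2; S2 reads c0=2 → after 1×micro: 5 ⇒ (c0=2, c1=2, c2=5)
macro 3: S0 reads c0=2 → after 2×micro: 1; S1 reads c0=1 → after 1×micro: 1; S2 reads c0=1 → after 1×micro: 9/2 ⇒ (c0=1, c1=1, c2=9/2)
macro 4: S0 reads c0=1 → after 2×micro: 2; S1 reads c0=2 → after 1×micro: 2; S2 reads c0=2 → after 1×micro: 25/4 ⇒ (c0=2, c1=2, c2=25/4)
macro 5: S0 reads c0=2 → after 2×micro: 1; S1 reads c0=1 → after 1×micro: 1; S2 reads c0=1 → after 1×micro: 41/8 ⇒ (c0=1, c1=1, c2=41/8)
macro 6: S0 reads c0=1 → after 2×micro: 2; S1 reads c0=2 → after 1×micro: 2; S2 reads c0=2 → after 1×micro: 105/16 ⇒ (c0=2, c1=2, c2=105/16)
macro 7: S0 reads c0=2 → after 2×micro: 1; S1 reads c0=1 → after 1×micro: 1; S2 reads c0=1 → after 1×micro: 169/32 ⇒ (c0=1, c1=1, c2=169/32)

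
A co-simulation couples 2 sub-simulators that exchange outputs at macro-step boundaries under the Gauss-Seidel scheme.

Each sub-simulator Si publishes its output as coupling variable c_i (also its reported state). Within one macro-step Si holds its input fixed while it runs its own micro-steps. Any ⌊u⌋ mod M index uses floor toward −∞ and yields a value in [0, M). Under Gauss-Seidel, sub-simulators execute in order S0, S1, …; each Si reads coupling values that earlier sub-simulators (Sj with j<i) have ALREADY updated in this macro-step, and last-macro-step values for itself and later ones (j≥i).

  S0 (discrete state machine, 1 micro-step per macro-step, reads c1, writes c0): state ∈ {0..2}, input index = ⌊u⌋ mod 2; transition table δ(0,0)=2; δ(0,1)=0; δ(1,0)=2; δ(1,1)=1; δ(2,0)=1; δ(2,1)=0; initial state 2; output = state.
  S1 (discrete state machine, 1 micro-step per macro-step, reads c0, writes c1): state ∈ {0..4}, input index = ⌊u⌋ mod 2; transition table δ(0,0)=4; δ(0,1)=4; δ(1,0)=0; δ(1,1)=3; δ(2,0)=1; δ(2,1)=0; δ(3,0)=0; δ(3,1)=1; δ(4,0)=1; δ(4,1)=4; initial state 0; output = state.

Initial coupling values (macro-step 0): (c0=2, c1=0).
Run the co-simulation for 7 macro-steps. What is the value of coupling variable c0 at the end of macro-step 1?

macro 1: S0 reads c1=0 → after 1×micro: 1; S1 reads c0=1 → after 1×micro: 4 ⇒ (c0=1, c1=4)
macro 2: S0 reads c1=4 → after 1×micro: 2; S1 reads c0=2 → after 1×micro: 1 ⇒ (c0=2, c1=1)
macro 3: S0 reads c1=1 → after 1×micro: 0; S1 reads c0=0 → after 1×micro: 0 ⇒ (c0=0, c1=0)
macro 4: S0 reads c1=0 → after 1×micro: 2; S1 reads c0=2 → after 1×micro: 4 ⇒ (c0=2, c1=4)
macro 5: S0 reads c1=4 → after 1×micro: 1; S1 reads c0=1 → after 1×micro: 4 ⇒ (c0=1, c1=4)
macro 6: S0 reads c1=4 → after 1×micro: 2; S1 reads c0=2 → after 1×micro: 1 ⇒ (c0=2, c1=1)
macro 7: S0 reads c1=1 → after 1×micro: 0; S1 reads c0=0 → after 1×micro: 0 ⇒ (c0=0, c1=0)

c0 at macro-step 1 = 1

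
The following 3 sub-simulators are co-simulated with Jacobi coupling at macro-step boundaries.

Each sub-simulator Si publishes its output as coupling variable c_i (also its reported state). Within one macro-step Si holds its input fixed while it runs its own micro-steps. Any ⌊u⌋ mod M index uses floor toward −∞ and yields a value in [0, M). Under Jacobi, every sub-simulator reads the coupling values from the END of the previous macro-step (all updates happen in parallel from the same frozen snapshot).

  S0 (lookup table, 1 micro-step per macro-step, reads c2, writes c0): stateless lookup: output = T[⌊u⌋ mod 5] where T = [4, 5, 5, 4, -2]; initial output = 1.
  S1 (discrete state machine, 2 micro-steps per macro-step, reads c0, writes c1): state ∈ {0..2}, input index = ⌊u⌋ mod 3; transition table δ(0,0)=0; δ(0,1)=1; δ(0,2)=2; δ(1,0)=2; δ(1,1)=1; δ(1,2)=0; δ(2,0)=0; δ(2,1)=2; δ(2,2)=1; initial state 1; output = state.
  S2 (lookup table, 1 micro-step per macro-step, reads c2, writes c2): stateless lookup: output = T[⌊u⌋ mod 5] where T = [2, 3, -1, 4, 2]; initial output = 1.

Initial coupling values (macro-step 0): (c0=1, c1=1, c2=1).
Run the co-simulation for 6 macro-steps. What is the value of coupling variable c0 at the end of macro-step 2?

c0 at macro-step 2 = 4

macro 1: S0 reads c2=1 → after 1×micro: 5; S1 reads c0=1 → after 2×micro: 1; S2 reads c2=1 → after 1×micro: 3 ⇒ (c0=5, c1=1, c2=3)
macro 2: S0 reads c2=3 → after 1×micro: 4; S1 reads c0=5 → after 2×micro: 2; S2 reads c2=3 → after 1×micro: 4 ⇒ (c0=4, c1=2, c2=4)
macro 3: S0 reads c2=4 → after 1×micro: -2; S1 reads c0=4 → after 2×micro: 2; S2 reads c2=4 → after 1×micro: 2 ⇒ (c0=-2, c1=2, c2=2)
macro 4: S0 reads c2=2 → after 1×micro: 5; S1 reads c0=-2 → after 2×micro: 2; S2 reads c2=2 → after 1×micro: -1 ⇒ (c0=5, c1=2, c2=-1)
macro 5: S0 reads c2=-1 → after 1×micro: -2; S1 reads c0=5 → after 2×micro: 0; S2 reads c2=-1 → after 1×micro: 2 ⇒ (c0=-2, c1=0, c2=2)
macro 6: S0 reads c2=2 → after 1×micro: 5; S1 reads c0=-2 → after 2×micro: 1; S2 reads c2=2 → after 1×micro: -1 ⇒ (c0=5, c1=1, c2=-1)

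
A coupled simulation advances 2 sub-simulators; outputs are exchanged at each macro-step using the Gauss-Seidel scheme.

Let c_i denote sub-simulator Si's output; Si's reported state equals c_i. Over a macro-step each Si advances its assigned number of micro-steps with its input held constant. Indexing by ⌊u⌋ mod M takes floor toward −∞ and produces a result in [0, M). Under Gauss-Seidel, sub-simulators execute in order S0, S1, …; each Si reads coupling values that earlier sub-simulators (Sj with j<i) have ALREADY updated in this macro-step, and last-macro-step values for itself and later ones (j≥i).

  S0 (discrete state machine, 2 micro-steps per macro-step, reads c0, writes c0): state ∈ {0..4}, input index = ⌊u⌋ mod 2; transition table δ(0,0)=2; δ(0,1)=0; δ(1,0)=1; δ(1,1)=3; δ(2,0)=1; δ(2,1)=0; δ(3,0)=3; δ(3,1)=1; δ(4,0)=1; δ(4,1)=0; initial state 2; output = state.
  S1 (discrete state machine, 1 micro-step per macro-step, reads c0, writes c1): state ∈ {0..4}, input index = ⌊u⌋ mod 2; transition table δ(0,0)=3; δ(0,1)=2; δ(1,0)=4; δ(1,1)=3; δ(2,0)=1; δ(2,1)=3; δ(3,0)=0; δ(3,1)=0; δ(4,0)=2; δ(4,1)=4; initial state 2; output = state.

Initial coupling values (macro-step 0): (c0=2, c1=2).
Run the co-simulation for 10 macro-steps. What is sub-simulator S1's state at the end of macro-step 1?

S1 state at macro-step 1 = 3

macro 1: S0 reads c0=2 → after 2×micro: 1; S1 reads c0=1 → after 1×micro: 3 ⇒ (c0=1, c1=3)
macro 2: S0 reads c0=1 → after 2×micro: 1; S1 reads c0=1 → after 1×micro: 0 ⇒ (c0=1, c1=0)
macro 3: S0 reads c0=1 → after 2×micro: 1; S1 reads c0=1 → after 1×micro: 2 ⇒ (c0=1, c1=2)
macro 4: S0 reads c0=1 → after 2×micro: 1; S1 reads c0=1 → after 1×micro: 3 ⇒ (c0=1, c1=3)
macro 5: S0 reads c0=1 → after 2×micro: 1; S1 reads c0=1 → after 1×micro: 0 ⇒ (c0=1, c1=0)
macro 6: S0 reads c0=1 → after 2×micro: 1; S1 reads c0=1 → after 1×micro: 2 ⇒ (c0=1, c1=2)
macro 7: S0 reads c0=1 → after 2×micro: 1; S1 reads c0=1 → after 1×micro: 3 ⇒ (c0=1, c1=3)
macro 8: S0 reads c0=1 → after 2×micro: 1; S1 reads c0=1 → after 1×micro: 0 ⇒ (c0=1, c1=0)
macro 9: S0 reads c0=1 → after 2×micro: 1; S1 reads c0=1 → after 1×micro: 2 ⇒ (c0=1, c1=2)
macro 10: S0 reads c0=1 → after 2×micro: 1; S1 reads c0=1 → after 1×micro: 3 ⇒ (c0=1, c1=3)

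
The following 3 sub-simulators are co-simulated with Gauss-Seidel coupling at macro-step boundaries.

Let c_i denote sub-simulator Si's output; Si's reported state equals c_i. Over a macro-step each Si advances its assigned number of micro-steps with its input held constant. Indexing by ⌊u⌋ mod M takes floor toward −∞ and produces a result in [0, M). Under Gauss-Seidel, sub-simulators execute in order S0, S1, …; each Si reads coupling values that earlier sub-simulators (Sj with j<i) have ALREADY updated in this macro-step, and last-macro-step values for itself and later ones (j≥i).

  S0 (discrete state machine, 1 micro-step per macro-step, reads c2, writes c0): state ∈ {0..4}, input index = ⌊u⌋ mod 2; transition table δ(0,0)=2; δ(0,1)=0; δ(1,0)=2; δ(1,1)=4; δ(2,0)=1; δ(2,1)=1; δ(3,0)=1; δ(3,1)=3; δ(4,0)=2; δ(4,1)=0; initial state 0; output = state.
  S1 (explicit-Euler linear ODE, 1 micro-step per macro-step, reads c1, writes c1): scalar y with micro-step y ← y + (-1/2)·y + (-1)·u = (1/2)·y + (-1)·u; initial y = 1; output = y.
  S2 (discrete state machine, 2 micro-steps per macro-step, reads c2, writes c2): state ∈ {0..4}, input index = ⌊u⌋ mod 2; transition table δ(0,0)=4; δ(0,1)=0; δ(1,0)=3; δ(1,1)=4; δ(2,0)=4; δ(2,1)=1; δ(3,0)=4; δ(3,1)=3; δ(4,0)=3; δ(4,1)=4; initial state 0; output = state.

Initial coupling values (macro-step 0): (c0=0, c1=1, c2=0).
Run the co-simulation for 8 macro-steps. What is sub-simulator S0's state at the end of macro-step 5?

S0 state at macro-step 5 = 0

macro 1: S0 reads c2=0 → after 1×micro: 2; S1 reads c1=1 → after 1×micro: -1/2; S2 reads c2=0 → after 2×micro: 3 ⇒ (c0=2, c1=-1/2, c2=3)
macro 2: S0 reads c2=3 → after 1×micro: 1; S1 reads c1=-1/2 → after 1×micro: 1/4; S2 reads c2=3 → after 2×micro: 3 ⇒ (c0=1, c1=1/4, c2=3)
macro 3: S0 reads c2=3 → after 1×micro: 4; S1 reads c1=1/4 → after 1×micro: -1/8; S2 reads c2=3 → after 2×micro: 3 ⇒ (c0=4, c1=-1/8, c2=3)
macro 4: S0 reads c2=3 → after 1×micro: 0; S1 reads c1=-1/8 → after 1×micro: 1/16; S2 reads c2=3 → after 2×micro: 3 ⇒ (c0=0, c1=1/16, c2=3)
macro 5: S0 reads c2=3 → after 1×micro: 0; S1 reads c1=1/16 → after 1×micro: -1/32; S2 reads c2=3 → after 2×micro: 3 ⇒ (c0=0, c1=-1/32, c2=3)
macro 6: S0 reads c2=3 → after 1×micro: 0; S1 reads c1=-1/32 → after 1×micro: 1/64; S2 reads c2=3 → after 2×micro: 3 ⇒ (c0=0, c1=1/64, c2=3)
macro 7: S0 reads c2=3 → after 1×micro: 0; S1 reads c1=1/64 → after 1×micro: -1/128; S2 reads c2=3 → after 2×micro: 3 ⇒ (c0=0, c1=-1/128, c2=3)
macro 8: S0 reads c2=3 → after 1×micro: 0; S1 reads c1=-1/128 → after 1×micro: 1/256; S2 reads c2=3 → after 2×micro: 3 ⇒ (c0=0, c1=1/256, c2=3)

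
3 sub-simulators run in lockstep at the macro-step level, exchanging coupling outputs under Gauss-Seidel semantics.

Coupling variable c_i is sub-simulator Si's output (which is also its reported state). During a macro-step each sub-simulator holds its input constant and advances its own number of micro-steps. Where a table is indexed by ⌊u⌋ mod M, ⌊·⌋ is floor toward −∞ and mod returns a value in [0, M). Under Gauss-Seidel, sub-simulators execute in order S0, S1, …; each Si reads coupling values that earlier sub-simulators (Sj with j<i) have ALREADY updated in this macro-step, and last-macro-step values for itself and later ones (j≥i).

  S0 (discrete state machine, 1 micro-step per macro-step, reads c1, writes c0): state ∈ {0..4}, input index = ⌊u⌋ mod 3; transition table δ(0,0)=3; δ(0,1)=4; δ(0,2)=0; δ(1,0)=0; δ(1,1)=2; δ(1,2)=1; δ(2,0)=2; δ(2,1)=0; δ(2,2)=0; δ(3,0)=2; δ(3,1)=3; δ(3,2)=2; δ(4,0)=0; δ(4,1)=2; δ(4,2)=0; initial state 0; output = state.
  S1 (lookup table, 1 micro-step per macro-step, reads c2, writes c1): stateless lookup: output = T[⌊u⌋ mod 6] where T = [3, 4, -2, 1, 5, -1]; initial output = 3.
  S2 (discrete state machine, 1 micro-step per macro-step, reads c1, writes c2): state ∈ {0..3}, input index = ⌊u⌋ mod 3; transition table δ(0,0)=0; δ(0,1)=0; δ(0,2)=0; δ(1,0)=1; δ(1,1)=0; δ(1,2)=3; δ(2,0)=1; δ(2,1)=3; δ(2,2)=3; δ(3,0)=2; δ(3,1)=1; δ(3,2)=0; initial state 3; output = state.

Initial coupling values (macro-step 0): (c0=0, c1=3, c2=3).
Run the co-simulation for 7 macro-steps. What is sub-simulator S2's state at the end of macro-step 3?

macro 1: S0 reads c1=3 → after 1×micro: 3; S1 reads c2=3 → after 1×micro: 1; S2 reads c1=1 → after 1×micro: 1 ⇒ (c0=3, c1=1, c2=1)
macro 2: S0 reads c1=1 → after 1×micro: 3; S1 reads c2=1 → after 1×micro: 4; S2 reads c1=4 → after 1×micro: 0 ⇒ (c0=3, c1=4, c2=0)
macro 3: S0 reads c1=4 → after 1×micro: 3; S1 reads c2=0 → after 1×micro: 3; S2 reads c1=3 → after 1×micro: 0 ⇒ (c0=3, c1=3, c2=0)
macro 4: S0 reads c1=3 → after 1×micro: 2; S1 reads c2=0 → after 1×micro: 3; S2 reads c1=3 → after 1×micro: 0 ⇒ (c0=2, c1=3, c2=0)
macro 5: S0 reads c1=3 → after 1×micro: 2; S1 reads c2=0 → after 1×micro: 3; S2 reads c1=3 → after 1×micro: 0 ⇒ (c0=2, c1=3, c2=0)
macro 6: S0 reads c1=3 → after 1×micro: 2; S1 reads c2=0 → after 1×micro: 3; S2 reads c1=3 → after 1×micro: 0 ⇒ (c0=2, c1=3, c2=0)
macro 7: S0 reads c1=3 → after 1×micro: 2; S1 reads c2=0 → after 1×micro: 3; S2 reads c1=3 → after 1×micro: 0 ⇒ (c0=2, c1=3, c2=0)

S2 state at macro-step 3 = 0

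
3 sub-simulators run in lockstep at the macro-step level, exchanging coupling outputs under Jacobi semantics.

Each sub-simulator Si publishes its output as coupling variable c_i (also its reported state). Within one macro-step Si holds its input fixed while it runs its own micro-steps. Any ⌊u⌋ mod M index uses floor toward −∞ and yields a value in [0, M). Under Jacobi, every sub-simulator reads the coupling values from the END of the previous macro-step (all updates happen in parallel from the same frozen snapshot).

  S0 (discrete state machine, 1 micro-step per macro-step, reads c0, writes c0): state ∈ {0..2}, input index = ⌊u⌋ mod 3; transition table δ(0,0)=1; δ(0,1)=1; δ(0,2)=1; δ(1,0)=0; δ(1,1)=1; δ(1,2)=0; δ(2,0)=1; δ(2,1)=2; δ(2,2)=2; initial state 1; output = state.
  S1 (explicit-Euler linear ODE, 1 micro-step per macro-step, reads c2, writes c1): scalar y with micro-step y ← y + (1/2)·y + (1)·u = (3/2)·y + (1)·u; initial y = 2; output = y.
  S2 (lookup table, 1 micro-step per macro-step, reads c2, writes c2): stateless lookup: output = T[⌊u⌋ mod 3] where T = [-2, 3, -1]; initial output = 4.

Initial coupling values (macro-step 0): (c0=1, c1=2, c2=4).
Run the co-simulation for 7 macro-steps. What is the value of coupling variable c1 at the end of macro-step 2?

macro 1: S0 reads c0=1 → after 1×micro: 1; S1 reads c2=4 → after 1×micro: 7; S2 reads c2=4 → after 1×micro: 3 ⇒ (c0=1, c1=7, c2=3)
macro 2: S0 reads c0=1 → after 1×micro: 1; S1 reads c2=3 → after 1×micro: 27/2; S2 reads c2=3 → after 1×micro: -2 ⇒ (c0=1, c1=27/2, c2=-2)
macro 3: S0 reads c0=1 → after 1×micro: 1; S1 reads c2=-2 → after 1×micro: 73/4; S2 reads c2=-2 → after 1×micro: 3 ⇒ (c0=1, c1=73/4, c2=3)
macro 4: S0 reads c0=1 → after 1×micro: 1; S1 reads c2=3 → after 1×micro: 243/8; S2 reads c2=3 → after 1×micro: -2 ⇒ (c0=1, c1=243/8, c2=-2)
macro 5: S0 reads c0=1 → after 1×micro: 1; S1 reads c2=-2 → after 1×micro: 697/16; S2 reads c2=-2 → after 1×micro: 3 ⇒ (c0=1, c1=697/16, c2=3)
macro 6: S0 reads c0=1 → after 1×micro: 1; S1 reads c2=3 → after 1×micro: 2187/32; S2 reads c2=3 → after 1×micro: -2 ⇒ (c0=1, c1=2187/32, c2=-2)
macro 7: S0 reads c0=1 → after 1×micro: 1; S1 reads c2=-2 → after 1×micro: 6433/64; S2 reads c2=-2 → after 1×micro: 3 ⇒ (c0=1, c1=6433/64, c2=3)

c1 at macro-step 2 = 27/2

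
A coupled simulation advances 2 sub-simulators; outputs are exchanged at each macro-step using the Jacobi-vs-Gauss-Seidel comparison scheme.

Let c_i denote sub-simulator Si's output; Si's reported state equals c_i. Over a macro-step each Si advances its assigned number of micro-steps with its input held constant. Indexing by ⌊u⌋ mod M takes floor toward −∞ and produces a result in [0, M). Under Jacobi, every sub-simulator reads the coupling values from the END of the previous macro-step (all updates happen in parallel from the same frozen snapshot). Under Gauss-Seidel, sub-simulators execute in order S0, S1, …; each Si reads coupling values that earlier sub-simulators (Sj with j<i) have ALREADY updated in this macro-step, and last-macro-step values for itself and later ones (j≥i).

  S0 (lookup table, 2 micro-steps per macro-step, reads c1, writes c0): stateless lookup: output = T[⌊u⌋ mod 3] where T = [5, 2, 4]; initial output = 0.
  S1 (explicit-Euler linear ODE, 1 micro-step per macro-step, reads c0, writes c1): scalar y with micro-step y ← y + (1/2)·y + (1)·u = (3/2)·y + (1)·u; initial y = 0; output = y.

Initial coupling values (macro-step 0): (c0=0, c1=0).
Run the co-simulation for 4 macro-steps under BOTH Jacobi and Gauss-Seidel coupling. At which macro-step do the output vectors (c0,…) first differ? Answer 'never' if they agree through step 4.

[Jacobi] macro 1: S0 reads c1=0 → after 2×micro: 5; S1 reads c0=0 → after 1×micro: 0 ⇒ (c0=5, c1=0)
[Jacobi] macro 2: S0 reads c1=0 → after 2×micro: 5; S1 reads c0=5 → after 1×micro: 5 ⇒ (c0=5, c1=5)
[Jacobi] macro 3: S0 reads c1=5 → after 2×micro: 4; S1 reads c0=5 → after 1×micro: 25/2 ⇒ (c0=4, c1=25/2)
[Jacobi] macro 4: S0 reads c1=25/2 → after 2×micro: 5; S1 reads c0=4 → after 1×micro: 91/4 ⇒ (c0=5, c1=91/4)
[Gauss-Seidel] macro 1: S0 reads c1=0 → after 2×micro: 5; S1 reads c0=5 → after 1×micro: 5 ⇒ (c0=5, c1=5)
[Gauss-Seidel] macro 2: S0 reads c1=5 → after 2×micro: 4; S1 reads c0=4 → after 1×micro: 23/2 ⇒ (c0=4, c1=23/2)
[Gauss-Seidel] macro 3: S0 reads c1=23/2 → after 2×micro: 4; S1 reads c0=4 → after 1×micro: 85/4 ⇒ (c0=4, c1=85/4)
[Gauss-Seidel] macro 4: S0 reads c1=85/4 → after 2×micro: 5; S1 reads c0=5 → after 1×micro: 295/8 ⇒ (c0=5, c1=295/8)

first divergence at macro-step: 1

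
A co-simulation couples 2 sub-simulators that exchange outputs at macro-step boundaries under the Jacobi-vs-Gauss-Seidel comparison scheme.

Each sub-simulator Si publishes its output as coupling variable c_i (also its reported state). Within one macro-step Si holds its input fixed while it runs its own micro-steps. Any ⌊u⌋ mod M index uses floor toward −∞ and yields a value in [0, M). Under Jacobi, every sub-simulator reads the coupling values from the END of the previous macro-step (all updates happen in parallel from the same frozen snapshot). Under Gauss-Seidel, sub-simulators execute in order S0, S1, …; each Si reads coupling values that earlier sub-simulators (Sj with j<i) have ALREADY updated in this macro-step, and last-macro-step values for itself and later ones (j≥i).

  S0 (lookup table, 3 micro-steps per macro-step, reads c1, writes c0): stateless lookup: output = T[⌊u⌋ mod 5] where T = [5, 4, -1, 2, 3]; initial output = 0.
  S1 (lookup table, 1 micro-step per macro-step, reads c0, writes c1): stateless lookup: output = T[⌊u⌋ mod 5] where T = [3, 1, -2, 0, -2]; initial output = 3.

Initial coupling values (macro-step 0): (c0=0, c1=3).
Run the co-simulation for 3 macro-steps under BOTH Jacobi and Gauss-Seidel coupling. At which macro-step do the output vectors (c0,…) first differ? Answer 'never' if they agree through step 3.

[Jacobi] macro 1: S0 reads c1=3 → after 3×micro: 2; S1 reads c0=0 → after 1×micro: 3 ⇒ (c0=2, c1=3)
[Jacobi] macro 2: S0 reads c1=3 → after 3×micro: 2; S1 reads c0=2 → after 1×micro: -2 ⇒ (c0=2, c1=-2)
[Jacobi] macro 3: S0 reads c1=-2 → after 3×micro: 2; S1 reads c0=2 → after 1×micro: -2 ⇒ (c0=2, c1=-2)
[Gauss-Seidel] macro 1: S0 reads c1=3 → after 3×micro: 2; S1 reads c0=2 → after 1×micro: -2 ⇒ (c0=2, c1=-2)
[Gauss-Seidel] macro 2: S0 reads c1=-2 → after 3×micro: 2; S1 reads c0=2 → after 1×micro: -2 ⇒ (c0=2, c1=-2)
[Gauss-Seidel] macro 3: S0 reads c1=-2 → after 3×micro: 2; S1 reads c0=2 → after 1×micro: -2 ⇒ (c0=2, c1=-2)

first divergence at macro-step: 1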